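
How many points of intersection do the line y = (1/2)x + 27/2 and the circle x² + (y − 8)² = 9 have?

Substituting the line into the circle gives 5x² + 22x + 85 = 0.
Discriminant = (22)² − 4·5·(85) = −1216 < 0.
No real roots: the line does not meet the circle.

0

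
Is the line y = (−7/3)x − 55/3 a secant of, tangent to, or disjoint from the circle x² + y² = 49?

d² = (7·0 + 3·0 − (−55))²/58 = 3025/58; r² = 49.
Since d² > r², the line lies outside the circle.

disjoint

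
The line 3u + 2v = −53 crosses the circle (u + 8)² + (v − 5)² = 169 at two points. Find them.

Express v = (−53 − 3u)/2 and substitute into the circle:
13u² + 442u + 3549 = 0  ⟹  u² + 34u + 273 = 0
u = −13 or u = −21, giving (−13, −7) and (−21, 5).

(−21, 5) and (−13, −7)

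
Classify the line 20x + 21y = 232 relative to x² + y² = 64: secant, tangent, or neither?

d² = (20·0 + 21·0 − (232))²/841 = 64; r² = 64.
Since d² = r², the line is tangent.

tangent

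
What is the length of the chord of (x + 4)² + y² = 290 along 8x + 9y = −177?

2√145

Centre (−4, 0), r² = 290. Perpendicular distance d from centre to line = |145| / √145 = 145/√145.
Chord = 2√(r² − d²) = 2·√(145) = 2√145.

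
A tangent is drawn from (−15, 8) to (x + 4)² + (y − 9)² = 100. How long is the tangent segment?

With centre O = (−4, 9), |OP|² = 122 and r² = 100.
By the tangent–radius right angle, tangent length = √(|PO|² − r²) = √22.

√22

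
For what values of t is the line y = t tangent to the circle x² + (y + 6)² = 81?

For a tangent, require d(centre, line) = r = 9.
|0·0 + 1·(−6) − t| / √1 = 9
|t − (−6)| = 9, so t = 3 or t = −15.

t = −15 or t = 3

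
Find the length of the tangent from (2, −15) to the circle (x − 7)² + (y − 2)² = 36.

√278

With centre O = (7, 2), |OP|² = 314 and r² = 36.
Power of the point: PT² = |PO|² − r² = 278, so PT = √278.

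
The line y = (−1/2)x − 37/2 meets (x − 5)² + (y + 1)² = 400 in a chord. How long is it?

The distance from (5, −1) to the line is 40/√5, and r² = 400.
Chord = 2√(r² − d²) = 2·√(80) = 8√5.

8√5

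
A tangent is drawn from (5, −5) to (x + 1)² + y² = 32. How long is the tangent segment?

√29

The centre is (−1, 0) and r = 4√2. The square of the distance from P to the centre is 36 + 25 = 61.
By the tangent–radius right angle, tangent length = √(|PO|² − r²) = √29.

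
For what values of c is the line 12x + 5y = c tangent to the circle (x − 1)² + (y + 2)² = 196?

The line touches the circle iff its distance from (1, −2) is 14:
|12·1 + 5·(−2) − c| / √169 = 14
|c − (2)| = 14·13, so c = 184 or c = −180.

c = −180 or c = 184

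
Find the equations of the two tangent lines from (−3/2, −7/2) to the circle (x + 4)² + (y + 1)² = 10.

x − 3y = 9 and 3x − y = −1

Write the tangent as mx − y + (−7/2 − m·(−3/2)) = 0 and set its distance from the centre to √10:
(−5/2m − (5/2))² = 10(m² + 1)
3m² − 10m + 3 = 0, so m = 1/3 or m = 3.
With m = 1/3: x − 3y = 9. With m = 3: 3x − y = −1.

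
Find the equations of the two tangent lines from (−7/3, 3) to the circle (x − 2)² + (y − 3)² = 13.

3x − 2y = −13 and 3x + 2y = −1

Write the tangent as mx − y + (3 − m·(−7/3)) = 0 and set its distance from the centre to √13:
(13/3m − (0))² = 13(m² + 1)
4m² − 9 = 0, so m = 3/2 or m = −3/2.
With m = 3/2: 3x − 2y = −13. With m = −3/2: 3x + 2y = −1.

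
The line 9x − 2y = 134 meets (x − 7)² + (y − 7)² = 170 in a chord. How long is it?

Express y = (−134 + 9x)/2 and substitute into the circle:
85x² − 2720x + 21420 = 0  ⟹  x² − 32x + 252 = 0
x = 18 or x = 14, giving (18, 14) and (14, −4).
Chord length = distance between (18, 14) and (14, −4) = √340 = 2√85.

2√85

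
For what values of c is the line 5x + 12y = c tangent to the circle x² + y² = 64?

c = −104 or c = 104

The line touches the circle iff its distance from (0, 0) is 8:
|5·0 + 12·0 − c| / √169 = 8
|c| = 8·13, so c = 104 or c = −104.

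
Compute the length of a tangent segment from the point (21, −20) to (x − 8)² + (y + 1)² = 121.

√409

The centre is (8, −1) and r = 11. The square of the distance from P to the centre is 169 + 361 = 530.
By the tangent–radius right angle, tangent length = √(|PO|² − r²) = √409.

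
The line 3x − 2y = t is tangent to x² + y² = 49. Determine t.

t = ±7√13

For a tangent, require d(centre, line) = r = 7.
|3·0 − 2·0 − t| / √13 = 7
|t| = 7√13.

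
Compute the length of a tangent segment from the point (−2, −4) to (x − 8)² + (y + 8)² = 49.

With centre O = (8, −8), |OP|² = 116 and r² = 49.
Power of the point: PT² = |PO|² − r² = 67, so PT = √67.

√67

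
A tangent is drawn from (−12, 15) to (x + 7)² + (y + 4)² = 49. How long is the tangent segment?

The centre is (−7, −4) and r = 7. The square of the distance from P to the centre is 25 + 361 = 386.
The tangent meets the radius at right angles, so tangent² = |PO|² − r² = 386 − 49 = 337.

√337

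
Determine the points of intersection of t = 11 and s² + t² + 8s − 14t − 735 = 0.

Substitute t = 11:
s² + 8s − 768 = 0
s = 24 or s = −32, giving (24, 11) and (−32, 11).

(−32, 11) and (24, 11)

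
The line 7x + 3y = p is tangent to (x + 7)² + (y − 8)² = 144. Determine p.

p = −25 ± 12√58

For a tangent, require d(centre, line) = r = 12.
|7·(−7) + 3·8 − p| / √58 = 12
|p − (−25)| = 12√58.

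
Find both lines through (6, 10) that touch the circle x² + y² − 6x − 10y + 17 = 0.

x − 4y = −34 and 4x + y = 34

A line y − (10) = m(x − (6)) is tangent when its distance from (3, 5) is √17:
[m·(−3) − (−5)]² = 17(m² + 1)
4m² + 15m − 4 = 0, so m = 1/4 or m = −4.
With m = 1/4: x − 4y = −34. With m = −4: 4x + y = 34.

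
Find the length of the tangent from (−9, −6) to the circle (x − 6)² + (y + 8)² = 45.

2√46

The centre is (6, −8) and r = 3√5. The square of the distance from P to the centre is 225 + 4 = 229.
Power of the point: PT² = |PO|² − r² = 184, so PT = 2√46.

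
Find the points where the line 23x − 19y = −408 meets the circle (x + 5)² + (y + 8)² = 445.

(−26, −10) and (−7, 13)

From the line, y = (408 + 23x)/19. Substituting:
890x² + 29370x + 161980 = 0  ⟹  x² + 33x + 182 = 0
x = −7 or x = −26, giving (−7, 13) and (−26, −10).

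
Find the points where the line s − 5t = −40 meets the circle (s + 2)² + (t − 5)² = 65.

From the line, t = (40 + s)/5. Substituting:
26s² + 130s − 1300 = 0  ⟹  s² + 5s − 50 = 0
s = 5 or s = −10, giving (5, 9) and (−10, 6).

(−10, 6) and (5, 9)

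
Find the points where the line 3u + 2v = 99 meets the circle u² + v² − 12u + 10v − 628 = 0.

Substitute v = (99 − 3u)/2:
13u² − 702u + 9269 = 0  ⟹  u² − 54u + 713 = 0
u = 31 or u = 23, giving (31, 3) and (23, 15).

(23, 15) and (31, 3)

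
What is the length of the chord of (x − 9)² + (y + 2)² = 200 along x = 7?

The line gives x = 7. Substituting into the circle:
y² + 4y − 192 = 0
y = 12 or y = −16, giving (7, 12) and (7, −16).
Chord length = distance between (7, 12) and (7, −16) = √784 = 28.

28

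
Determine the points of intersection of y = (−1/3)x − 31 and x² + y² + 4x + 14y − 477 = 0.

Express y = (−93 − x)/3 and substitute into the circle:
10x² + 180x + 450 = 0  ⟹  x² + 18x + 45 = 0
x = −3 or x = −15, giving (−3, −30) and (−15, −26).

(−15, −26) and (−3, −30)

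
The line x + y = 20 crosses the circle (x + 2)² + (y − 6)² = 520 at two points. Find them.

From the line, y = −x + 20. Substituting:
2x² − 24x − 320 = 0  ⟹  x² − 12x − 160 = 0
x = 20 or x = −8, giving (20, 0) and (−8, 28).

(−8, 28) and (20, 0)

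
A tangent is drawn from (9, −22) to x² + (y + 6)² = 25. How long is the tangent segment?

2√78

Centre (0, −6), r² = 25. |PO|² = (9)² + (−16)² = 337.
Power of the point: PT² = |PO|² − r² = 312, so PT = 2√78.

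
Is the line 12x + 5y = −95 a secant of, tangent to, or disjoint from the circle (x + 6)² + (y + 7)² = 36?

Centre (−6, −7), r² = 36. Distance² from centre to line = (−12)²/169 = 144/169.
Since d² < r², the line cuts the circle twice.

secant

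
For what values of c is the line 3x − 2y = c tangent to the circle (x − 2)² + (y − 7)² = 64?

c = −8 ± 8√13

Tangency holds when the distance from the centre (2, 7) to the line equals the radius 8:
|3·2 − 2·7 − c| / √13 = 8
|c − (−8)| = 8√13.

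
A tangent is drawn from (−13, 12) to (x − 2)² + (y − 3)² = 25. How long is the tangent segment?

With centre O = (2, 3), |OP|² = 306 and r² = 25.
Power of the point: PT² = |PO|² − r² = 281, so PT = √281.

√281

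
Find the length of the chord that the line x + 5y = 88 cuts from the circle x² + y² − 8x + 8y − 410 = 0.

Substitute y = (88 − x)/5:
26x² − 416x + 1014 = 0  ⟹  x² − 16x + 39 = 0
x = 13 or x = 3, giving (13, 15) and (3, 17).
|(13, 15) − (3, 17)| = √((10)² + (−2)²) = 2√26.

2√26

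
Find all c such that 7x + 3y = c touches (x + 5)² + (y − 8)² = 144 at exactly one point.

c = −11 ± 12√58

Tangency holds when the distance from the centre (−5, 8) to the line equals the radius 12:
|7·(−5) + 3·8 − c| / √58 = 12
|c − (−11)| = 12√58.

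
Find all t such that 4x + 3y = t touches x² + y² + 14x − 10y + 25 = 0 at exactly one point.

t = −48 or t = 22

The line touches the circle iff its distance from (−7, 5) is 7:
|4·(−7) + 3·5 − t| / √25 = 7
|t − (−13)| = 7·5, so t = 22 or t = −48.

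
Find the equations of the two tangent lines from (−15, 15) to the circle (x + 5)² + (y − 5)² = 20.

Let a tangent through (−15, 15) have slope m. Its distance from (−5, 5) must equal 2√5:
(10m − (−10))² = 20(m² + 1)
2m² + 5m + 2 = 0, so m = −2 or m = −1/2.
Through (−15, 15) these give 2x + y = −15 and x + 2y = 15.

2x + y = −15 and x + 2y = 15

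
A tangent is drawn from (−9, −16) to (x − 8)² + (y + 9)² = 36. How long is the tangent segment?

The centre is (8, −9) and r = 6. The square of the distance from P to the centre is 289 + 49 = 338.
The tangent meets the radius at right angles, so tangent² = |PO|² − r² = 338 − 36 = 302.

√302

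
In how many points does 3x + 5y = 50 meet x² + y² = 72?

Centre (0, 0), r² = 72. Distance² from centre to line = (−50)²/34 = 1250/17.
Since d² > r², the line lies outside the circle.

0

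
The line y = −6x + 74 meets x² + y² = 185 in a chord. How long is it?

2√37

The distance from (0, 0) to the line is 74/√37, and r² = 185.
Chord = 2√(r² − d²) = 2·√(37) = 2√37.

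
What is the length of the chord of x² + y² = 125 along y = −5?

Express y = −5 and substitute into the circle:
x² − 100 = 0
x = 10 or x = −10, giving (10, −5) and (−10, −5).
Chord length = distance between (10, −5) and (−10, −5) = √400 = 20.

20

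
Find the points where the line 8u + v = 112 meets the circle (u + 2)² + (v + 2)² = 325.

(13, 8) and (15, −8)

Express v = −8u + 112 and substitute into the circle:
65u² − 1820u + 12675 = 0  ⟹  u² − 28u + 195 = 0
u = 15 or u = 13, giving (15, −8) and (13, 8).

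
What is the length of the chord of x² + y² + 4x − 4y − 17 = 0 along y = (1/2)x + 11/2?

From the line, y = (11 + x)/2. Substituting:
5x² + 30x − 35 = 0  ⟹  x² + 6x − 7 = 0
x = 1 or x = −7, giving (1, 6) and (−7, 2).
|(1, 6) − (−7, 2)| = √((8)² + (4)²) = 4√5.

4√5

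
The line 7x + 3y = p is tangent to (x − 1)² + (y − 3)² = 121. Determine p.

Tangency holds when the distance from the centre (1, 3) to the line equals the radius 11:
|7·1 + 3·3 − p| / √58 = 11
|p − (16)| = 11√58.

p = 16 ± 11√58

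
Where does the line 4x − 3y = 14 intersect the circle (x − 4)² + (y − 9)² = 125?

Substitute y = (−14 + 4x)/3:
25x² − 400x + 700 = 0  ⟹  x² − 16x + 28 = 0
x = 14 or x = 2, giving (14, 14) and (2, −2).

(2, −2) and (14, 14)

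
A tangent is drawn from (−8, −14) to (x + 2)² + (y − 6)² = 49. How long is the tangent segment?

3√43

Centre (−2, 6), r² = 49. |PO|² = (−6)² + (−20)² = 436.
By the tangent–radius right angle, tangent length = √(|PO|² − r²) = √387 = 3√43.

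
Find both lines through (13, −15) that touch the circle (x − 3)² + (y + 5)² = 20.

Let a tangent through (13, −15) have slope m. Its distance from (3, −5) must equal 2√5:
[m·(−10) − (10)]² = 20(m² + 1)
2m² + 5m + 2 = 0, so m = −2 or m = −1/2.
With m = −2: 2x + y = 11. With m = −1/2: x + 2y = −17.

2x + y = 11 and x + 2y = −17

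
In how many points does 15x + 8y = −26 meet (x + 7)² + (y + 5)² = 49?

1

Substituting the line into the circle gives 289x² + 476x + 196 = 0.
Discriminant = (476)² − 4·289·(196) = 0.
A repeated root: the line is tangent.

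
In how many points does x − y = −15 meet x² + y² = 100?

Substituting the line into the circle gives 2x² + 30x + 125 = 0.
Discriminant = (30)² − 4·2·(125) = −100 < 0.
No real roots: the line does not meet the circle.

0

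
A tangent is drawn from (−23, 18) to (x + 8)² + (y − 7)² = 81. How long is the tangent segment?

√265

With centre O = (−8, 7), |OP|² = 346 and r² = 81.
By the tangent–radius right angle, tangent length = √(|PO|² − r²) = √265.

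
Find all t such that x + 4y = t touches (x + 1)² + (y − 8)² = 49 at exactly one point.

Tangency holds when the distance from the centre (−1, 8) to the line equals the radius 7:
|1·(−1) + 4·8 − t| / √17 = 7
|t − (31)| = 7√17.

t = 31 ± 7√17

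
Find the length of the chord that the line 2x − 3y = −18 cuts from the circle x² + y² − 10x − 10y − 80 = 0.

The distance from (5, 5) to the line is 13/√13, and r² = 130.
Half the chord is √(r² − d²) = √(117), so the full chord is 6√13.

6√13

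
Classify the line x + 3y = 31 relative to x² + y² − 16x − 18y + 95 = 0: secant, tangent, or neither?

secant

d² = (1·8 + 3·9 − (31))²/10 = 8/5; r² = 50.
Since d² < r², the line cuts the circle twice.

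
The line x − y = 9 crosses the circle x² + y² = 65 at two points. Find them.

Express y = x − 9 and substitute into the circle:
2x² − 18x + 16 = 0  ⟹  x² − 9x + 8 = 0
x = 8 or x = 1, giving (8, −1) and (1, −8).

(1, −8) and (8, −1)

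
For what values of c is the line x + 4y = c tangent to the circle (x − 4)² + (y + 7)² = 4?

For a tangent, require d(centre, line) = r = 2.
|1·4 + 4·(−7) − c| / √17 = 2
|c − (−24)| = 2√17.

c = −24 ± 2√17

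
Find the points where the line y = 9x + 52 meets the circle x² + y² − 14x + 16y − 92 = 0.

(−7, −11) and (−6, −2)

Express y = 9x + 52 and substitute into the circle:
82x² + 1066x + 3444 = 0  ⟹  x² + 13x + 42 = 0
x = −6 or x = −7, giving (−6, −2) and (−7, −11).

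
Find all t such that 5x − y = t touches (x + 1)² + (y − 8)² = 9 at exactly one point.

The line touches the circle iff its distance from (−1, 8) is 3:
|5·(−1) − 1·8 − t| / √26 = 3
|t − (−13)| = 3√26.

t = −13 ± 3√26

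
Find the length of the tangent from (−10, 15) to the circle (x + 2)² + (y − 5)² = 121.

With centre O = (−2, 5), |OP|² = 164 and r² = 121.
Power of the point: PT² = |PO|² − r² = 43, so PT = √43.

√43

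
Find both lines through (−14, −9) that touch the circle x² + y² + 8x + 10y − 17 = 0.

3x + 7y = −105 and 7x − 3y = −71

Write the tangent as mx − y + (−9 − m·(−14)) = 0 and set its distance from the centre to √58:
(10m − (4))² = 58(m² + 1)
21m² − 40m − 21 = 0, so m = −3/7 or m = 7/3.
Through (−14, −9) these give 3x + 7y = −105 and 7x − 3y = −71.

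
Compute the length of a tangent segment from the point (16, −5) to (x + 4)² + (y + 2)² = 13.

Centre (−4, −2), r² = 13. |PO|² = (20)² + (−3)² = 409.
By the tangent–radius right angle, tangent length = √(|PO|² − r²) = √396 = 6√11.

6√11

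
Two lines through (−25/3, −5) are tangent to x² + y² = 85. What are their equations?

Write the tangent as mx − y + (−5 − m·(−25/3)) = 0 and set its distance from the centre to √85:
(25/3m − (5))² = 85(m² + 1)
14m² + 75m + 54 = 0, so m = −9/2 or m = −6/7.
With m = −9/2: 9x + 2y = −85. With m = −6/7: 6x + 7y = −85.

9x + 2y = −85 and 6x + 7y = −85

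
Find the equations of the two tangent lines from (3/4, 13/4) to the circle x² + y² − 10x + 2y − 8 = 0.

5x − 3y = −6 and 3x − 5y = −14

Let a tangent through (3/4, 13/4) have slope m. Its distance from (5, −1) must equal √34:
[m·(17/4) − (−17/4)]² = 34(m² + 1)
15m² − 34m + 15 = 0, so m = 5/3 or m = 3/5.
Through (3/4, 13/4) these give 5x − 3y = −6 and 3x − 5y = −14.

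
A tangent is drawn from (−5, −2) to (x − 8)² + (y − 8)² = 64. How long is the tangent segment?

With centre O = (8, 8), |OP|² = 269 and r² = 64.
The tangent meets the radius at right angles, so tangent² = |PO|² − r² = 269 − 64 = 205.

√205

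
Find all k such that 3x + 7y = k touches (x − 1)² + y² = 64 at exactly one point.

k = 3 ± 8√58

For a tangent, require d(centre, line) = r = 8.
|3·1 + 7·0 − k| / √58 = 8
|k − (3)| = 8√58.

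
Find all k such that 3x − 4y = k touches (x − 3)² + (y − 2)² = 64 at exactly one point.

For a tangent, require d(centre, line) = r = 8.
|3·3 − 4·2 − k| / √25 = 8
|k − (1)| = 8·5, so k = 41 or k = −39.

k = −39 or k = 41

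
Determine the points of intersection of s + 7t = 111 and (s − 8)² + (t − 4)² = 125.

(6, 15) and (13, 14)

From the line, t = (111 − s)/7. Substituting:
50s² − 950s + 3900 = 0  ⟹  s² − 19s + 78 = 0
s = 13 or s = 6, giving (13, 14) and (6, 15).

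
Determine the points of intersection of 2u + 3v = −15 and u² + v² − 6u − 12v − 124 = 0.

(−9, 1) and (3, −7)

Substitute v = (−15 − 2u)/3:
13u² + 78u − 351 = 0  ⟹  u² + 6u − 27 = 0
u = 3 or u = −9, giving (3, −7) and (−9, 1).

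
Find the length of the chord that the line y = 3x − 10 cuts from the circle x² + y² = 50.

The distance from (0, 0) to the line is 10/√10, and r² = 50.
Half the chord is √(r² − d²) = √(40), so the full chord is 4√10.

4√10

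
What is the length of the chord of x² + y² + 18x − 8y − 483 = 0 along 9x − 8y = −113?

Express y = (113 + 9x)/8 and substitute into the circle:
145x² + 2610x − 25375 = 0  ⟹  x² + 18x − 175 = 0
x = 7 or x = −25, giving (7, 22) and (−25, −14).
|(7, 22) − (−25, −14)| = √((32)² + (36)²) = 4√145.

4√145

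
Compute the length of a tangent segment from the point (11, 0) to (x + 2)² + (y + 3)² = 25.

Centre (−2, −3), r² = 25. |PO|² = (13)² + (3)² = 178.
Power of the point: PT² = |PO|² − r² = 153, so PT = 3√17.

3√17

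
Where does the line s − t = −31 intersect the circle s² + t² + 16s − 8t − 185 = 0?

Express t = s + 31 and substitute into the circle:
2s² + 70s + 528 = 0  ⟹  s² + 35s + 264 = 0
s = −11 or s = −24, giving (−11, 20) and (−24, 7).

(−24, 7) and (−11, 20)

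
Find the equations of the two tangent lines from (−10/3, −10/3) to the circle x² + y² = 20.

A line y − (−10/3) = m(x − (−10/3)) is tangent when its distance from (0, 0) is 2√5:
(10/3m − (10/3))² = 20(m² + 1)
2m² + 5m + 2 = 0, so m = −2 or m = −1/2.
Through (−10/3, −10/3) these give 2x + y = −10 and x + 2y = −10.

2x + y = −10 and x + 2y = −10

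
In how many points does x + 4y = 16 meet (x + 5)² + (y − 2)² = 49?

2

Substituting the line into the circle gives 17x² + 144x − 320 = 0.
Δ = 20736 − (−21760) = 42496.
Two real roots: the line is a secant.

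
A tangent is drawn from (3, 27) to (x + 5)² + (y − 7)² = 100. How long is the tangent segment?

2√91

Centre (−5, 7), r² = 100. |PO|² = (8)² + (20)² = 464.
By the tangent–radius right angle, tangent length = √(|PO|² − r²) = √364 = 2√91.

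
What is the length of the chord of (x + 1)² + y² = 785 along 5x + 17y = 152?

3√314

From the line, y = (152 − 5x)/17. Substituting:
314x² − 942x − 203472 = 0  ⟹  x² − 3x − 648 = 0
x = 27 or x = −24, giving (27, 1) and (−24, 16).
Chord length = distance between (27, 1) and (−24, 16) = √2826 = 3√314.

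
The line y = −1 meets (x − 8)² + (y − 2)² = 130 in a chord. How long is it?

22

Substitute y = −1:
x² − 16x − 57 = 0
x = 19 or x = −3, giving (19, −1) and (−3, −1).
Chord length = distance between (19, −1) and (−3, −1) = √484 = 22.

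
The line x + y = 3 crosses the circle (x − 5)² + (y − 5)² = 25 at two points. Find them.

From the line, y = −x + 3. Substituting:
2x² − 6x + 4 = 0  ⟹  x² − 3x + 2 = 0
x = 2 or x = 1, giving (2, 1) and (1, 2).

(1, 2) and (2, 1)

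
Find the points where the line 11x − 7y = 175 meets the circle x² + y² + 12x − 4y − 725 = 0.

Express y = (−175 + 11x)/7 and substitute into the circle:
170x² − 3570x = 0  ⟹  x² − 21x = 0
x = 21 or x = 0, giving (21, 8) and (0, −25).

(0, −25) and (21, 8)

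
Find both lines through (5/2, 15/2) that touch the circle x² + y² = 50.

A line y − (15/2) = m(x − (5/2)) is tangent when its distance from (0, 0) is 5√2:
(−5/2m − (−15/2))² = 50(m² + 1)
7m² + 6m − 1 = 0, so m = −1 or m = 1/7.
Through (5/2, 15/2) these give x + y = 10 and x − 7y = −50.

x + y = 10 and x − 7y = −50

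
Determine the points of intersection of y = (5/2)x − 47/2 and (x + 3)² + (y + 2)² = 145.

From the line, y = (−47 + 5x)/2. Substituting:
29x² − 406x + 1305 = 0  ⟹  x² − 14x + 45 = 0
x = 9 or x = 5, giving (9, −1) and (5, −11).

(5, −11) and (9, −1)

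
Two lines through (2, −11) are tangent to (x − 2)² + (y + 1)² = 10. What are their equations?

3x − y = 17 and 3x + y = −5

Write the tangent as mx − y + (−11 − m·(2)) = 0 and set its distance from the centre to √10:
(0m − (10))² = 10(m² + 1)
m² − 9 = 0, so m = 3 or m = −3.
Through (2, −11) these give 3x − y = 17 and 3x + y = −5.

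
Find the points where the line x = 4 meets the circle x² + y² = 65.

(4, −7) and (4, 7)

The line gives x = 4. Substituting into the circle:
y² − 49 = 0
y = 7 or y = −7, giving (4, 7) and (4, −7).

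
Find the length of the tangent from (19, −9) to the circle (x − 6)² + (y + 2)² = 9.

√209

Centre (6, −2), r² = 9. |PO|² = (13)² + (−7)² = 218.
Power of the point: PT² = |PO|² − r² = 209, so PT = √209.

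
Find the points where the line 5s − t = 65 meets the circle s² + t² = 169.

Substitute t = 5s − 65:
26s² − 650s + 4056 = 0  ⟹  s² − 25s + 156 = 0
s = 13 or s = 12, giving (13, 0) and (12, −5).

(12, −5) and (13, 0)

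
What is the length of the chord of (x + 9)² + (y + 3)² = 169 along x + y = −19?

17√2

Centre (−9, −3), r² = 169. Perpendicular distance d from centre to line = |7| / √2 = 7/√2.
Chord = 2√(r² − d²) = 2·√(289/2) = 17√2.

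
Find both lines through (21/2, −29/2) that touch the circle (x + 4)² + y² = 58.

A line y − (−29/2) = m(x − (21/2)) is tangent when its distance from (−4, 0) is √58:
(−29/2m − (29/2))² = 58(m² + 1)
21m² + 58m + 21 = 0, so m = −3/7 or m = −7/3.
With m = −3/7: 3x + 7y = −70. With m = −7/3: 7x + 3y = 30.

3x + 7y = −70 and 7x + 3y = 30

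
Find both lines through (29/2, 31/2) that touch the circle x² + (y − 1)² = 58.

3x − 7y = −65 and 7x − 3y = 55

A line y − (31/2) = m(x − (29/2)) is tangent when its distance from (0, 1) is √58:
(−29/2m − (−29/2))² = 58(m² + 1)
21m² − 58m + 21 = 0, so m = 3/7 or m = 7/3.
With m = 3/7: 3x − 7y = −65. With m = 7/3: 7x − 3y = 55.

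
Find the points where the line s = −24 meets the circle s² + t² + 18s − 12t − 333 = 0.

(−24, −9) and (−24, 21)

The line gives s = −24. Substituting into the circle:
t² − 12t − 189 = 0
t = 21 or t = −9, giving (−24, 21) and (−24, −9).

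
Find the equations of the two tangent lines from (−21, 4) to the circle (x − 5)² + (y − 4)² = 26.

x − 5y = −41 and x + 5y = −1

A line y − (4) = m(x − (−21)) is tangent when its distance from (5, 4) is √26:
(26m − (0))² = 26(m² + 1)
25m² − 1 = 0, so m = 1/5 or m = −1/5.
Through (−21, 4) these give x − 5y = −41 and x + 5y = −1.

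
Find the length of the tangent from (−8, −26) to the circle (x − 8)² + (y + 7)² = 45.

2√143

Centre (8, −7), r² = 45. |PO|² = (−16)² + (−19)² = 617.
By the tangent–radius right angle, tangent length = √(|PO|² − r²) = √572 = 2√143.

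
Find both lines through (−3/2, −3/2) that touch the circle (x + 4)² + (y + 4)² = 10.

3x + y = −6 and x + 3y = −6

A line y − (−3/2) = m(x − (−3/2)) is tangent when its distance from (−4, −4) is √10:
[m·(−5/2) − (−5/2)]² = 10(m² + 1)
3m² + 10m + 3 = 0, so m = −3 or m = −1/3.
Through (−3/2, −3/2) these give 3x + y = −6 and x + 3y = −6.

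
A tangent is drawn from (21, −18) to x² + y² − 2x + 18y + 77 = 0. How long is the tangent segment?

2√119

The centre is (1, −9) and r = √5. The square of the distance from P to the centre is 400 + 81 = 481.
The tangent meets the radius at right angles, so tangent² = |PO|² − r² = 481 − 5 = 476.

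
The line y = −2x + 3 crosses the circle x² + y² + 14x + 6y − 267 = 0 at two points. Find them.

(−6, 15) and (8, −13)

Substitute y = −2x + 3:
5x² − 10x − 240 = 0  ⟹  x² − 2x − 48 = 0
x = 8 or x = −6, giving (8, −13) and (−6, 15).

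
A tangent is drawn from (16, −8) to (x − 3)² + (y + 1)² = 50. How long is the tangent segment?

Centre (3, −1), r² = 50. |PO|² = (13)² + (−7)² = 218.
Power of the point: PT² = |PO|² − r² = 168, so PT = 2√42.

2√42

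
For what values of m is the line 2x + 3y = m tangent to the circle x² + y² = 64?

m = ±8√13

For a tangent, require d(centre, line) = r = 8.
|2·0 + 3·0 − m| / √13 = 8
|m| = 8√13.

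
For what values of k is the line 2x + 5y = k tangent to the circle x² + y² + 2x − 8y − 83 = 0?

Tangency holds when the distance from the centre (−1, 4) to the line equals the radius 10:
|2·(−1) + 5·4 − k| / √29 = 10
|k − (18)| = 10√29.

k = 18 ± 10√29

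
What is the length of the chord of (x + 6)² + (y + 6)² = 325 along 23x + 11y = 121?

Centre (−6, −6), r² = 325. Perpendicular distance d from centre to line = |−325| / √650 = 325/√650.
Half the chord is √(r² − d²) = √(325/2), so the full chord is 5√26.

5√26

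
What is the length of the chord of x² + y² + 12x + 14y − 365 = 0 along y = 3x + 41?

12√10

Express y = 3x + 41 and substitute into the circle:
10x² + 300x + 1890 = 0  ⟹  x² + 30x + 189 = 0
x = −9 or x = −21, giving (−9, 14) and (−21, −22).
|(−9, 14) − (−21, −22)| = √((12)² + (36)²) = 12√10.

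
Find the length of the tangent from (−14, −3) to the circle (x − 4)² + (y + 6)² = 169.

With centre O = (4, −6), |OP|² = 333 and r² = 169.
By the tangent–radius right angle, tangent length = √(|PO|² − r²) = √164 = 2√41.

2√41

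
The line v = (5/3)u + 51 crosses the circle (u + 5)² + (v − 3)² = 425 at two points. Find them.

Substitute v = (153 + 5u)/3:
34u² + 1530u + 17136 = 0  ⟹  u² + 45u + 504 = 0
u = −21 or u = −24, giving (−21, 16) and (−24, 11).

(−24, 11) and (−21, 16)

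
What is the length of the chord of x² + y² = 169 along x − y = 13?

Centre (0, 0), r² = 169. Perpendicular distance d from centre to line = |−13| / √2 = 13/√2.
Chord = 2√(r² − d²) = 2·√(169/2) = 13√2.

13√2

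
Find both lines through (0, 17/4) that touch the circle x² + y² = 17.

x + 4y = 17 and x − 4y = −17

Write the tangent as mx − y + (17/4 − m·(0)) = 0 and set its distance from the centre to √17:
[m·(0) − (−17/4)]² = 17(m² + 1)
16m² − 1 = 0, so m = −1/4 or m = 1/4.
With m = −1/4: x + 4y = 17. With m = 1/4: x − 4y = −17.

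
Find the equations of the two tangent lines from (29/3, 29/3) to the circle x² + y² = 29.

Write the tangent as mx − y + (29/3 − m·(29/3)) = 0 and set its distance from the centre to √29:
[m·(−29/3) − (−29/3)]² = 29(m² + 1)
10m² − 29m + 10 = 0, so m = 5/2 or m = 2/5.
Through (29/3, 29/3) these give 5x − 2y = 29 and 2x − 5y = −29.

5x − 2y = 29 and 2x − 5y = −29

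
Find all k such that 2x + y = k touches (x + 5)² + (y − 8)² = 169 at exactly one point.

For a tangent, require d(centre, line) = r = 13.
|2·(−5) + 1·8 − k| / √5 = 13
|k − (−2)| = 13√5.

k = −2 ± 13√5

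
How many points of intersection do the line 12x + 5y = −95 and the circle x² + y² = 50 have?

Substituting the line into the circle gives 169x² + 2280x + 7775 = 0.
Δ = 5198400 − 5255900 = −57500.
No real roots: the line does not meet the circle.

0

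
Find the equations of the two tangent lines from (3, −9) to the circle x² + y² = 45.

x + 2y = −15 and 2x − y = 15

A line y − (−9) = m(x − (3)) is tangent when its distance from (0, 0) is 3√5:
(−3m − (9))² = 45(m² + 1)
2m² − 3m − 2 = 0, so m = −1/2 or m = 2.
With m = −1/2: x + 2y = −15. With m = 2: 2x − y = 15.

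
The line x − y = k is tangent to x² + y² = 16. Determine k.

k = ±4√2

The line touches the circle iff its distance from (0, 0) is 4:
|1·0 − 1·0 − k| / √2 = 4
|k| = 4√2.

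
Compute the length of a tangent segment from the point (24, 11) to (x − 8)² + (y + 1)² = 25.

With centre O = (8, −1), |OP|² = 400 and r² = 25.
By the tangent–radius right angle, tangent length = √(|PO|² − r²) = √375 = 5√15.

5√15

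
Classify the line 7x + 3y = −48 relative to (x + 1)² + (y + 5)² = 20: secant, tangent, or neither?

Substituting the line into the circle gives 58x² + 480x + 918 = 0.
Discriminant = (480)² − 4·58·(918) = 17424 > 0.
Two real roots: the line is a secant.

secant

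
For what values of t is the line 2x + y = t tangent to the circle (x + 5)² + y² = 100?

The line touches the circle iff its distance from (−5, 0) is 10:
|2·(−5) + 1·0 − t| / √5 = 10
|t − (−10)| = 10√5.

t = −10 ± 10√5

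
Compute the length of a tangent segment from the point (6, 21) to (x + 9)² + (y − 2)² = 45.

The centre is (−9, 2) and r = 3√5. The square of the distance from P to the centre is 225 + 361 = 586.
By the tangent–radius right angle, tangent length = √(|PO|² − r²) = √541.

√541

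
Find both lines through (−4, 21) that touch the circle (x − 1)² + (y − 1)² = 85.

7x + 6y = 98 and 9x − 2y = −78

A line y − (21) = m(x − (−4)) is tangent when its distance from (1, 1) is √85:
(5m − (−20))² = 85(m² + 1)
12m² − 40m − 63 = 0, so m = −7/6 or m = 9/2.
With m = −7/6: 7x + 6y = 98. With m = 9/2: 9x − 2y = −78.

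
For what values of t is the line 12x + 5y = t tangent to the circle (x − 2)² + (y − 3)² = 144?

t = −117 or t = 195

For a tangent, require d(centre, line) = r = 12.
|12·2 + 5·3 − t| / √169 = 12
|t − (39)| = 12·13, so t = 195 or t = −117.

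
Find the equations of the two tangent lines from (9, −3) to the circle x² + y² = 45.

A line y − (−3) = m(x − (9)) is tangent when its distance from (0, 0) is 3√5:
(−9m − (3))² = 45(m² + 1)
2m² + 3m − 2 = 0, so m = −2 or m = 1/2.
With m = −2: 2x + y = 15. With m = 1/2: x − 2y = 15.

2x + y = 15 and x − 2y = 15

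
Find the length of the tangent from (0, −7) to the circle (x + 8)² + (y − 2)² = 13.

The centre is (−8, 2) and r = √13. The square of the distance from P to the centre is 64 + 81 = 145.
Power of the point: PT² = |PO|² − r² = 132, so PT = 2√33.

2√33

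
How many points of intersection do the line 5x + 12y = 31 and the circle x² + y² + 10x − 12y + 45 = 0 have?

2

Substituting the line into the circle gives 169x² + 1850x + 2977 = 0.
Discriminant = (1850)² − 4·169·(2977) = 1410048 > 0.
Two real roots: the line is a secant.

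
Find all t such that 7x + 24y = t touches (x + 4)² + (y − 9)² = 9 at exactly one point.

t = 113 or t = 263

For a tangent, require d(centre, line) = r = 3.
|7·(−4) + 24·9 − t| / √625 = 3
|t − (188)| = 3·25, so t = 263 or t = 113.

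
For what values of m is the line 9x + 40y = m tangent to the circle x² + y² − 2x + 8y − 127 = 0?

m = −643 or m = 341

The line touches the circle iff its distance from (1, −4) is 12:
|9·1 + 40·(−4) − m| / √1681 = 12
|m − (−151)| = 12·41, so m = 341 or m = −643.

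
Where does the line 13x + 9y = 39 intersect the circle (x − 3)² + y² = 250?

From the line, y = (39 − 13x)/9. Substituting:
250x² − 1500x − 18000 = 0  ⟹  x² − 6x − 72 = 0
x = 12 or x = −6, giving (12, −13) and (−6, 13).

(−6, 13) and (12, −13)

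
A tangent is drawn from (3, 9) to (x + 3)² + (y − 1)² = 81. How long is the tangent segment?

The centre is (−3, 1) and r = 9. The square of the distance from P to the centre is 36 + 64 = 100.
Power of the point: PT² = |PO|² − r² = 19, so PT = √19.

√19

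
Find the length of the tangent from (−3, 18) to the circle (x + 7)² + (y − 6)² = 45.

√115

Centre (−7, 6), r² = 45. |PO|² = (4)² + (12)² = 160.
By the tangent–radius right angle, tangent length = √(|PO|² − r²) = √115.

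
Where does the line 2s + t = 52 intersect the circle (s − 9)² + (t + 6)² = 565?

From the line, t = −2s + 52. Substituting:
5s² − 250s + 2880 = 0  ⟹  s² − 50s + 576 = 0
s = 32 or s = 18, giving (32, −12) and (18, 16).

(18, 16) and (32, −12)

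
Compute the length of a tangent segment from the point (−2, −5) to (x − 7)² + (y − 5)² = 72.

√109

Centre (7, 5), r² = 72. |PO|² = (−9)² + (−10)² = 181.
By the tangent–radius right angle, tangent length = √(|PO|² − r²) = √109.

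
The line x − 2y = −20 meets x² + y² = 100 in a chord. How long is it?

Express y = (20 + x)/2 and substitute into the circle:
5x² + 40x = 0  ⟹  x² + 8x = 0
x = 0 or x = −8, giving (0, 10) and (−8, 6).
Chord length = distance between (0, 10) and (−8, 6) = √80 = 4√5.

4√5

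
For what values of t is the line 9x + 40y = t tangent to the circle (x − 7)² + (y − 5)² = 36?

t = 17 or t = 509

For a tangent, require d(centre, line) = r = 6.
|9·7 + 40·5 − t| / √1681 = 6
|t − (263)| = 6·41, so t = 509 or t = 17.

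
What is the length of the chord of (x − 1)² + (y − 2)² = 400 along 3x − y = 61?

Substitute y = 3x − 61:
10x² − 380x + 3570 = 0  ⟹  x² − 38x + 357 = 0
x = 21 or x = 17, giving (21, 2) and (17, −10).
|(21, 2) − (17, −10)| = √((4)² + (12)²) = 4√10.

4√10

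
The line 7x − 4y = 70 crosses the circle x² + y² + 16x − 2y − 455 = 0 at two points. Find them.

Substitute y = (−70 + 7x)/4:
65x² − 780x − 1820 = 0  ⟹  x² − 12x − 28 = 0
x = 14 or x = −2, giving (14, 7) and (−2, −21).

(−2, −21) and (14, 7)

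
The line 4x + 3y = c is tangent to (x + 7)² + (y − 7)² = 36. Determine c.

c = −37 or c = 23

Tangency holds when the distance from the centre (−7, 7) to the line equals the radius 6:
|4·(−7) + 3·7 − c| / √25 = 6
|c − (−7)| = 6·5, so c = 23 or c = −37.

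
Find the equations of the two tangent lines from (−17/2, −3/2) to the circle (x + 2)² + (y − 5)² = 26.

5x − y = −41 and x − 5y = −1

Let a tangent through (−17/2, −3/2) have slope m. Its distance from (−2, 5) must equal √26:
(13/2m − (13/2))² = 26(m² + 1)
5m² − 26m + 5 = 0, so m = 5 or m = 1/5.
Through (−17/2, −3/2) these give 5x − y = −41 and x − 5y = −1.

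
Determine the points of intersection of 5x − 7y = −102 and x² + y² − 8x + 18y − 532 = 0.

(−19, 1) and (2, 16)

Substitute y = (102 + 5x)/7:
74x² + 1258x − 2812 = 0  ⟹  x² + 17x − 38 = 0
x = 2 or x = −19, giving (2, 16) and (−19, 1).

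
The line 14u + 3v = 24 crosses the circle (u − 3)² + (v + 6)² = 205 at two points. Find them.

(0, 8) and (6, −20)

From the line, v = (24 − 14u)/3. Substituting:
205u² − 1230u = 0  ⟹  u² − 6u = 0
u = 6 or u = 0, giving (6, −20) and (0, 8).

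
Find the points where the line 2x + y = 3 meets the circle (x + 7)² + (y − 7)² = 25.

(−4, 11) and (−2, 7)

Express y = −2x + 3 and substitute into the circle:
5x² + 30x + 40 = 0  ⟹  x² + 6x + 8 = 0
x = −2 or x = −4, giving (−2, 7) and (−4, 11).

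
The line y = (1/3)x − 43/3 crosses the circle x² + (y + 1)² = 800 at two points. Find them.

Substitute y = (−43 + x)/3:
10x² − 80x − 5600 = 0  ⟹  x² − 8x − 560 = 0
x = 28 or x = −20, giving (28, −5) and (−20, −21).

(−20, −21) and (28, −5)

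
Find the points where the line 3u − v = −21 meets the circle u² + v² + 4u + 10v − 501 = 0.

(−15, −24) and (−1, 18)

Express v = 3u + 21 and substitute into the circle:
10u² + 160u + 150 = 0  ⟹  u² + 16u + 15 = 0
u = −1 or u = −15, giving (−1, 18) and (−15, −24).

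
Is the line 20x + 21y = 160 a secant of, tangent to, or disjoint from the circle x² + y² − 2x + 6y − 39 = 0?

Centre (1, −3), r² = 49. Distance² from centre to line = (−203)²/841 = 49.
Since d² = r², the line is tangent.

tangent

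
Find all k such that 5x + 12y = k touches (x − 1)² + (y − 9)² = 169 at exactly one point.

The line touches the circle iff its distance from (1, 9) is 13:
|5·1 + 12·9 − k| / √169 = 13
|k − (113)| = 13·13, so k = 282 or k = −56.

k = −56 or k = 282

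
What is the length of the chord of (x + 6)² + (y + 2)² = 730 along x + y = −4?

38√2

Substitute y = −x − 4:
2x² + 16x − 690 = 0  ⟹  x² + 8x − 345 = 0
x = 15 or x = −23, giving (15, −19) and (−23, 19).
|(15, −19) − (−23, 19)| = √((38)² + (−38)²) = 38√2.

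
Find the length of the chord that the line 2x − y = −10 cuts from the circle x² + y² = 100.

8√5

Substitute y = 2x + 10:
5x² + 40x = 0  ⟹  x² + 8x = 0
x = 0 or x = −8, giving (0, 10) and (−8, −6).
Chord length = distance between (0, 10) and (−8, −6) = √320 = 8√5.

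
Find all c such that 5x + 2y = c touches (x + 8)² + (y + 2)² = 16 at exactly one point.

c = −44 ± 4√29

For a tangent, require d(centre, line) = r = 4.
|5·(−8) + 2·(−2) − c| / √29 = 4
|c − (−44)| = 4√29.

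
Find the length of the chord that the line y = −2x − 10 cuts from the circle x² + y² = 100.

Centre (0, 0), r² = 100. Perpendicular distance d from centre to line = |10| / √5 = 10/√5.
Half the chord is √(r² − d²) = √(80), so the full chord is 8√5.

8√5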